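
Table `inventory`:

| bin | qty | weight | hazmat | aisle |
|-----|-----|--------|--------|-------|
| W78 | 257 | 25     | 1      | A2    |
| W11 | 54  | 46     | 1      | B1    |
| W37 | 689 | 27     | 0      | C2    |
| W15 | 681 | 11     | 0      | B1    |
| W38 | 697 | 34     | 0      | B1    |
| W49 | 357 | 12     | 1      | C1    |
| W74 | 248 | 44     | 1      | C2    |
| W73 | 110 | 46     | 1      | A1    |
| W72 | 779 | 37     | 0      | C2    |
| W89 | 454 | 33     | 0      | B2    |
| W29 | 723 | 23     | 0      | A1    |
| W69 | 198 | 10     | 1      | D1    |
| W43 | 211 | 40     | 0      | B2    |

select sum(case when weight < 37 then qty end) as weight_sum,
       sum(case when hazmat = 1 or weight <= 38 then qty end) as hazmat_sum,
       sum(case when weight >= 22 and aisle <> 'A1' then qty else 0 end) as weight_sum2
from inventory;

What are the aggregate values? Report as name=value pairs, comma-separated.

[weight_sum: weight < 37]
bin=W78: ✓ → 257
bin=W11: ✗
bin=W37: ✓ → 689
bin=W15: ✓ → 681
bin=W38: ✓ → 697
bin=W49: ✓ → 357
bin=W74: ✗
bin=W73: ✗
bin=W72: ✗
bin=W89: ✓ → 454
bin=W29: ✓ → 723
bin=W69: ✓ → 198
bin=W43: ✗
weight_sum = 257 + 689 + 681 + 697 + 357 + 454 + 723 + 198 = 4056
—
[hazmat_sum: hazmat = 1 or weight <= 38]
bin=W78: ✓ → 257
bin=W11: ✓ → 54
bin=W37: ✓ → 689
bin=W15: ✓ → 681
bin=W38: ✓ → 697
bin=W49: ✓ → 357
bin=W74: ✓ → 248
bin=W73: ✓ → 110
bin=W72: ✓ → 779
bin=W89: ✓ → 454
bin=W29: ✓ → 723
bin=W69: ✓ → 198
bin=W43: ✗
hazmat_sum = 257 + 54 + 689 + 681 + 697 + 357 + 248 + 110 + 779 + 454 + 723 + 198 = 5247
—
[weight_sum2: weight >= 22 and aisle <> 'A1']
bin=W78: ✓ → 257
bin=W11: ✓ → 54
bin=W37: ✓ → 689
bin=W15: ✗
bin=W38: ✓ → 697
bin=W49: ✗
bin=W74: ✓ → 248
bin=W73: ✗
bin=W72: ✓ → 779
bin=W89: ✓ → 454
bin=W29: ✗
bin=W69: ✗
bin=W43: ✓ → 211
weight_sum2 = 257 + 54 + 689 + 697 + 248 + 779 + 454 + 211 = 3389

weight_sum=4056, hazmat_sum=5247, weight_sum2=3389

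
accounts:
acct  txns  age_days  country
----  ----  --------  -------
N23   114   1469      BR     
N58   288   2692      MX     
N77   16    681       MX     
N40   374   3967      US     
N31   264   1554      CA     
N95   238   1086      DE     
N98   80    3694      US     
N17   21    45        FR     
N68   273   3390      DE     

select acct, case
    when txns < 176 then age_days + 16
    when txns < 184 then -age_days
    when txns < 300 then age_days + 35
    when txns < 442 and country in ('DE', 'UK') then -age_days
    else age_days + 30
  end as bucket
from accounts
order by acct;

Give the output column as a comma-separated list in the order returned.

acct=N17: txns < 176 → 61
acct=N23: txns < 176 → 1485
acct=N31: txns < 300 → 1589
acct=N40: ELSE → 3997
acct=N58: txns < 300 → 2727
acct=N68: txns < 300 → 3425
acct=N77: txns < 176 → 697
acct=N95: txns < 300 → 1121
acct=N98: txns < 176 → 3710

61, 1485, 1589, 3997, 2727, 3425, 697, 1121, 3710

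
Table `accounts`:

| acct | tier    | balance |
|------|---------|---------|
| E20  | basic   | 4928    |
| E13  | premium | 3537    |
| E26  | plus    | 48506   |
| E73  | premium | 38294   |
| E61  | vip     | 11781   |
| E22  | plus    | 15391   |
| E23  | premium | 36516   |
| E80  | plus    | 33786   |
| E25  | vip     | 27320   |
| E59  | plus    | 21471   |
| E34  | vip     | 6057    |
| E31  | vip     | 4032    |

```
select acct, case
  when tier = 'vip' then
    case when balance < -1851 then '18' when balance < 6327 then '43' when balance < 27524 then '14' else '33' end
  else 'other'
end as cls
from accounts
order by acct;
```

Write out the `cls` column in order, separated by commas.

acct=E13: tier='premium' → outer ELSE → other
acct=E20: tier='basic' → outer ELSE → other
acct=E22: tier='plus' → outer ELSE → other
acct=E23: tier='premium' → outer ELSE → other
acct=E25: tier='vip' → inner[balance < 27524] → 14
acct=E26: tier='plus' → outer ELSE → other
acct=E31: tier='vip' → inner[balance < 6327] → 43
acct=E34: tier='vip' → inner[balance < 6327] → 43
acct=E59: tier='plus' → outer ELSE → other
acct=E61: tier='vip' → inner[balance < 27524] → 14
acct=E73: tier='premium' → outer ELSE → other
acct=E80: tier='plus' → outer ELSE → other

other, other, other, other, 14, other, 43, 43, other, 14, other, other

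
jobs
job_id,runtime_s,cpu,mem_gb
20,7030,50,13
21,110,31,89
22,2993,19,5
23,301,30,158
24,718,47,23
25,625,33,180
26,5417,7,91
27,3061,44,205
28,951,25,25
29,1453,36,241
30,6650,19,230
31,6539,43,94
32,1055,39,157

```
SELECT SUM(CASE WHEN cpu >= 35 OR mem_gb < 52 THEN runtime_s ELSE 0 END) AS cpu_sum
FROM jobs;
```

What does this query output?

23800

job_id=20: ✓ → 7030
job_id=21: ✗
job_id=22: ✓ → 2993
job_id=23: ✗
job_id=24: ✓ → 718
job_id=25: ✗
job_id=26: ✗
job_id=27: ✓ → 3061
job_id=28: ✓ → 951
job_id=29: ✓ → 1453
job_id=30: ✗
job_id=31: ✓ → 6539
job_id=32: ✓ → 1055
cpu_sum = 7030 + 2993 + 718 + 3061 + 951 + 1453 + 6539 + 1055 = 23800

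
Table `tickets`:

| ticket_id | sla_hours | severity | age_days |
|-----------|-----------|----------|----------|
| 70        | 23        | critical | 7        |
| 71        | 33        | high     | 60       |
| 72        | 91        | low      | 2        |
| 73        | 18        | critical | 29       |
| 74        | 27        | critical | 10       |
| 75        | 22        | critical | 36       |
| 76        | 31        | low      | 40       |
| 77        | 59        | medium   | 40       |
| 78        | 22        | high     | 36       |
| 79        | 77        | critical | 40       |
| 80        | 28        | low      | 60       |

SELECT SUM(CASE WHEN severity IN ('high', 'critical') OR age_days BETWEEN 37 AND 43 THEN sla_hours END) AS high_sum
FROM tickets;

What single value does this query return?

312

ticket_id=70: ✓ → 23
ticket_id=71: ✓ → 33
ticket_id=72: ✗
ticket_id=73: ✓ → 18
ticket_id=74: ✓ → 27
ticket_id=75: ✓ → 22
ticket_id=76: ✓ → 31
ticket_id=77: ✓ → 59
ticket_id=78: ✓ → 22
ticket_id=79: ✓ → 77
ticket_id=80: ✗
high_sum = 23 + 33 + 18 + 27 + 22 + 31 + 59 + 22 + 77 = 312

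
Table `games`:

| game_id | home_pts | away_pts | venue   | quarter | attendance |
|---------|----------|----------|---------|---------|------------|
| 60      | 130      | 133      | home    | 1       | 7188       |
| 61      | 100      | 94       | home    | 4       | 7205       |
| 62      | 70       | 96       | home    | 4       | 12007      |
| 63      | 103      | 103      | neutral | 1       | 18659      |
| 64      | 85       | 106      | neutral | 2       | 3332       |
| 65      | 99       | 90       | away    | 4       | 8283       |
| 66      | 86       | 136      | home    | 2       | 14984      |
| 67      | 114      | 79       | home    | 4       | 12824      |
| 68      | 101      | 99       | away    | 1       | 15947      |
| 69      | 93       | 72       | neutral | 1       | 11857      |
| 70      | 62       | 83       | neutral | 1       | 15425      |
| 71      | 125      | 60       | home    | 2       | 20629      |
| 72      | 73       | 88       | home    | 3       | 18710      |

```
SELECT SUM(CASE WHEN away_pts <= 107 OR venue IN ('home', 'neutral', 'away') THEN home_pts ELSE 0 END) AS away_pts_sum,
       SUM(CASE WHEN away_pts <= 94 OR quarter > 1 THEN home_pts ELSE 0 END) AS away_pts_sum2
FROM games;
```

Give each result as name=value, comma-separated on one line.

[away_pts_sum: away_pts <= 107 OR venue IN ('home', 'neutral', 'away')]
game_id=60: ✓ → 130
game_id=61: ✓ → 100
game_id=62: ✓ → 70
game_id=63: ✓ → 103
game_id=64: ✓ → 85
game_id=65: ✓ → 99
game_id=66: ✓ → 86
game_id=67: ✓ → 114
game_id=68: ✓ → 101
game_id=69: ✓ → 93
game_id=70: ✓ → 62
game_id=71: ✓ → 125
game_id=72: ✓ → 73
away_pts_sum = 130 + 100 + 70 + 103 + 85 + 99 + 86 + 114 + 101 + 93 + 62 + 125 + 73 = 1241
—
[away_pts_sum2: away_pts <= 94 OR quarter > 1]
game_id=60: ✗
game_id=61: ✓ → 100
game_id=62: ✓ → 70
game_id=63: ✗
game_id=64: ✓ → 85
game_id=65: ✓ → 99
game_id=66: ✓ → 86
game_id=67: ✓ → 114
game_id=68: ✗
game_id=69: ✓ → 93
game_id=70: ✓ → 62
game_id=71: ✓ → 125
game_id=72: ✓ → 73
away_pts_sum2 = 100 + 70 + 85 + 99 + 86 + 114 + 93 + 62 + 125 + 73 = 907

away_pts_sum=1241, away_pts_sum2=907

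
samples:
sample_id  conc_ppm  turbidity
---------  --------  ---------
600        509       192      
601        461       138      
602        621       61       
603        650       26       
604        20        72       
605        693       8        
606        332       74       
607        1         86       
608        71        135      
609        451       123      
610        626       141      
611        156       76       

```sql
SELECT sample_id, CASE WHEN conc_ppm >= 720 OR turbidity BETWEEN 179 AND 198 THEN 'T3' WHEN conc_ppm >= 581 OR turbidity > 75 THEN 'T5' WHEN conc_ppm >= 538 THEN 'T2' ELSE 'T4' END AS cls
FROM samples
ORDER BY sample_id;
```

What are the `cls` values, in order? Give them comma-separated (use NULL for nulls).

sample_id=600: conc_ppm >= 720 OR turbidity BETWEEN 179 AND 198 → T3
sample_id=601: conc_ppm >= 581 OR turbidity > 75 → T5
sample_id=602: conc_ppm >= 581 OR turbidity > 75 → T5
sample_id=603: conc_ppm >= 581 OR turbidity > 75 → T5
sample_id=604: ELSE → T4
sample_id=605: conc_ppm >= 581 OR turbidity > 75 → T5
sample_id=606: ELSE → T4
sample_id=607: conc_ppm >= 581 OR turbidity > 75 → T5
sample_id=608: conc_ppm >= 581 OR turbidity > 75 → T5
sample_id=609: conc_ppm >= 581 OR turbidity > 75 → T5
sample_id=610: conc_ppm >= 581 OR turbidity > 75 → T5
sample_id=611: conc_ppm >= 581 OR turbidity > 75 → T5

T3, T5, T5, T5, T4, T5, T4, T5, T5, T5, T5, T5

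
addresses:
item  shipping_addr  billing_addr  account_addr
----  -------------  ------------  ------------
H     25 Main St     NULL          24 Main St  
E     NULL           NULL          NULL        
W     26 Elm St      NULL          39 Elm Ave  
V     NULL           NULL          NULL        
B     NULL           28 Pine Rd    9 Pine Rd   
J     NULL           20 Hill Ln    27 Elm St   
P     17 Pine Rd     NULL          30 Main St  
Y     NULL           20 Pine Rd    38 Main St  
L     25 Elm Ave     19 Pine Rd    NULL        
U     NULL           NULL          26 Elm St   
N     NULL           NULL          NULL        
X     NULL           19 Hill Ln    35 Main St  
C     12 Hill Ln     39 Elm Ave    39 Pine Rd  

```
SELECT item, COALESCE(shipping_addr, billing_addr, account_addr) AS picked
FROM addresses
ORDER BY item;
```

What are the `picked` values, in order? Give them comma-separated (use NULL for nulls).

item=B: shipping_addr=NULL, billing_addr=28 Pine Rd → 28 Pine Rd
item=C: shipping_addr=12 Hill Ln → 12 Hill Ln
item=E: shipping_addr=NULL, billing_addr=NULL, account_addr=NULL (all NULL) → NULL
item=H: shipping_addr=25 Main St → 25 Main St
item=J: shipping_addr=NULL, billing_addr=20 Hill Ln → 20 Hill Ln
item=L: shipping_addr=25 Elm Ave → 25 Elm Ave
item=N: shipping_addr=NULL, billing_addr=NULL, account_addr=NULL (all NULL) → NULL
item=P: shipping_addr=17 Pine Rd → 17 Pine Rd
item=U: shipping_addr=NULL, billing_addr=NULL, account_addr=26 Elm St → 26 Elm St
item=V: shipping_addr=NULL, billing_addr=NULL, account_addr=NULL (all NULL) → NULL
item=W: shipping_addr=26 Elm St → 26 Elm St
item=X: shipping_addr=NULL, billing_addr=19 Hill Ln → 19 Hill Ln
item=Y: shipping_addr=NULL, billing_addr=20 Pine Rd → 20 Pine Rd

28 Pine Rd, 12 Hill Ln, NULL, 25 Main St, 20 Hill Ln, 25 Elm Ave, NULL, 17 Pine Rd, 26 Elm St, NULL, 26 Elm St, 19 Hill Ln, 20 Pine Rd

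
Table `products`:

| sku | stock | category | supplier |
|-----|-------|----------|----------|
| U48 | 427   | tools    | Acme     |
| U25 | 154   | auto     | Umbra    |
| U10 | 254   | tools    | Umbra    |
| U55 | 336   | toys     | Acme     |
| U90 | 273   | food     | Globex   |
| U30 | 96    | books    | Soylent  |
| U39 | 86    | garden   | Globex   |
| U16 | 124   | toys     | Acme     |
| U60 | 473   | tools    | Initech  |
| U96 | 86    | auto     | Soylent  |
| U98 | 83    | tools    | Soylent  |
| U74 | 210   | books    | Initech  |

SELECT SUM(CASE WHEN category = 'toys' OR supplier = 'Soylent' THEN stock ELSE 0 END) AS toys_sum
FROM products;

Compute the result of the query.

725

sku=U48: ✗
sku=U25: ✗
sku=U10: ✗
sku=U55: ✓ → 336
sku=U90: ✗
sku=U30: ✓ → 96
sku=U39: ✗
sku=U16: ✓ → 124
sku=U60: ✗
sku=U96: ✓ → 86
sku=U98: ✓ → 83
sku=U74: ✗
toys_sum = 336 + 96 + 124 + 86 + 83 = 725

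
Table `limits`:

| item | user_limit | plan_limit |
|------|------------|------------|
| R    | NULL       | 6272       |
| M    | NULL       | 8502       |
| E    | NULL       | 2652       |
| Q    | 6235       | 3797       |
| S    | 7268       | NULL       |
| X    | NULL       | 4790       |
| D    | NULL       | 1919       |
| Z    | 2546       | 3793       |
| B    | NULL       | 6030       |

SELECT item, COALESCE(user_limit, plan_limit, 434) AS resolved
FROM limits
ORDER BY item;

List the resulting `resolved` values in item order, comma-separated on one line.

6030, 1919, 2652, 8502, 6235, 6272, 7268, 4790, 2546

item=B: user_limit=NULL, plan_limit=6030 → 6030
item=D: user_limit=NULL, plan_limit=1919 → 1919
item=E: user_limit=NULL, plan_limit=2652 → 2652
item=M: user_limit=NULL, plan_limit=8502 → 8502
item=Q: user_limit=6235 → 6235
item=R: user_limit=NULL, plan_limit=6272 → 6272
item=S: user_limit=7268 → 7268
item=X: user_limit=NULL, plan_limit=4790 → 4790
item=Z: user_limit=2546 → 2546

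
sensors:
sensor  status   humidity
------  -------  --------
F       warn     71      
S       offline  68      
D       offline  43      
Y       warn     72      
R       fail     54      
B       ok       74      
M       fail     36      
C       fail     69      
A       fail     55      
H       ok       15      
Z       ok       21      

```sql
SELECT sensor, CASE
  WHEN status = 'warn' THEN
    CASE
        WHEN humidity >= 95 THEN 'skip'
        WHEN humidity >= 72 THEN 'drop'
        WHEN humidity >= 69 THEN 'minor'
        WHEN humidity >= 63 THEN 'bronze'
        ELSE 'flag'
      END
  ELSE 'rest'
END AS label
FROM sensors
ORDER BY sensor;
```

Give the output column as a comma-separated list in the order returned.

rest, rest, rest, rest, minor, rest, rest, rest, rest, drop, rest

sensor=A: status='fail' → outer ELSE → rest
sensor=B: status='ok' → outer ELSE → rest
sensor=C: status='fail' → outer ELSE → rest
sensor=D: status='offline' → outer ELSE → rest
sensor=F: status='warn' → inner[humidity >= 69] → minor
sensor=H: status='ok' → outer ELSE → rest
sensor=M: status='fail' → outer ELSE → rest
sensor=R: status='fail' → outer ELSE → rest
sensor=S: status='offline' → outer ELSE → rest
sensor=Y: status='warn' → inner[humidity >= 72] → drop
sensor=Z: status='ok' → outer ELSE → rest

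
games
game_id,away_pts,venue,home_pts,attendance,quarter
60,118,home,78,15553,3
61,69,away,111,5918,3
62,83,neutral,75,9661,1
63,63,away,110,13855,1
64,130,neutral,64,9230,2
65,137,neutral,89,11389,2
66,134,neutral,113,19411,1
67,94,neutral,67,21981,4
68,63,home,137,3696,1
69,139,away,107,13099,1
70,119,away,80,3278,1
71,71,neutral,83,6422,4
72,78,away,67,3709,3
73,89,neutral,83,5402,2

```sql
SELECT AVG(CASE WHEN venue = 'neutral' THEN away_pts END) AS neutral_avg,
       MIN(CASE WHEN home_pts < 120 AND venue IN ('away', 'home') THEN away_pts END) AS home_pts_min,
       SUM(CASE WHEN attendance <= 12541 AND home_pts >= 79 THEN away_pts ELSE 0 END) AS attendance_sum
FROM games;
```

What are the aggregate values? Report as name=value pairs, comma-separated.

neutral_avg=105.4285714286, home_pts_min=63, attendance_sum=548

[neutral_avg: venue = 'neutral']
game_id=60: ✗
game_id=61: ✗
game_id=62: ✓ → 83
game_id=63: ✗
game_id=64: ✓ → 130
game_id=65: ✓ → 137
game_id=66: ✓ → 134
game_id=67: ✓ → 94
game_id=68: ✗
game_id=69: ✗
game_id=70: ✗
game_id=71: ✓ → 71
game_id=72: ✗
game_id=73: ✓ → 89
neutral_avg = (83 + 130 + 137 + 134 + 94 + 71 + 89) / 7 = 105.4285714286
—
[home_pts_min: home_pts < 120 AND venue IN ('away', 'home')]
game_id=60: ✓ → 118
game_id=61: ✓ → 69
game_id=62: ✗
game_id=63: ✓ → 63
game_id=64: ✗
game_id=65: ✗
game_id=66: ✗
game_id=67: ✗
game_id=68: ✗
game_id=69: ✓ → 139
game_id=70: ✓ → 119
game_id=71: ✗
game_id=72: ✓ → 78
game_id=73: ✗
home_pts_min = MIN(118, 69, 63, 139, 119, 78) = 63
—
[attendance_sum: attendance <= 12541 AND home_pts >= 79]
game_id=60: ✗
game_id=61: ✓ → 69
game_id=62: ✗
game_id=63: ✗
game_id=64: ✗
game_id=65: ✓ → 137
game_id=66: ✗
game_id=67: ✗
game_id=68: ✓ → 63
game_id=69: ✗
game_id=70: ✓ → 119
game_id=71: ✓ → 71
game_id=72: ✗
game_id=73: ✓ → 89
attendance_sum = 69 + 137 + 63 + 119 + 71 + 89 = 548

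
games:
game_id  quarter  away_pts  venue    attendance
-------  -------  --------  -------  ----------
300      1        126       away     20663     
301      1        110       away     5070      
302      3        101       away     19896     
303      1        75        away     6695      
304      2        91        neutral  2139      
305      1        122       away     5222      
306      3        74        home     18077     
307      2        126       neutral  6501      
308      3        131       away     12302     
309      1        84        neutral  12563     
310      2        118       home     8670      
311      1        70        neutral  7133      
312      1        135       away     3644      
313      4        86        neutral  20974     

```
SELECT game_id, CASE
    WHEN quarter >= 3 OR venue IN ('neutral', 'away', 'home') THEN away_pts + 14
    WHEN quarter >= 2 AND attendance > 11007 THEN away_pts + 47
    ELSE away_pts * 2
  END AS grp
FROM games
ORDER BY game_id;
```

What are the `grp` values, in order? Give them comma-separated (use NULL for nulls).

game_id=300: quarter >= 3 OR venue IN ('neutral', 'away', 'home') → 140
game_id=301: quarter >= 3 OR venue IN ('neutral', 'away', 'home') → 124
game_id=302: quarter >= 3 OR venue IN ('neutral', 'away', 'home') → 115
game_id=303: quarter >= 3 OR venue IN ('neutral', 'away', 'home') → 89
game_id=304: quarter >= 3 OR venue IN ('neutral', 'away', 'home') → 105
game_id=305: quarter >= 3 OR venue IN ('neutral', 'away', 'home') → 136
game_id=306: quarter >= 3 OR venue IN ('neutral', 'away', 'home') → 88
game_id=307: quarter >= 3 OR venue IN ('neutral', 'away', 'home') → 140
game_id=308: quarter >= 3 OR venue IN ('neutral', 'away', 'home') → 145
game_id=309: quarter >= 3 OR venue IN ('neutral', 'away', 'home') → 98
game_id=310: quarter >= 3 OR venue IN ('neutral', 'away', 'home') → 132
game_id=311: quarter >= 3 OR venue IN ('neutral', 'away', 'home') → 84
game_id=312: quarter >= 3 OR venue IN ('neutral', 'away', 'home') → 149
game_id=313: quarter >= 3 OR venue IN ('neutral', 'away', 'home') → 100

140, 124, 115, 89, 105, 136, 88, 140, 145, 98, 132, 84, 149, 100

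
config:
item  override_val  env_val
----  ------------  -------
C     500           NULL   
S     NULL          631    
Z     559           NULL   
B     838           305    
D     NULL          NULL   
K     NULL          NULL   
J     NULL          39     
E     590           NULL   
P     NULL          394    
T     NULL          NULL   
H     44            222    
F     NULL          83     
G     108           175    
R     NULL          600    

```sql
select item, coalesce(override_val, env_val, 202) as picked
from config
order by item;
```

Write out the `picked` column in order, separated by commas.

item=B: override_val=838 → 838
item=C: override_val=500 → 500
item=D: override_val=NULL, env_val=NULL, → literal 202 → 202
item=E: override_val=590 → 590
item=F: override_val=NULL, env_val=83 → 83
item=G: override_val=108 → 108
item=H: override_val=44 → 44
item=J: override_val=NULL, env_val=39 → 39
item=K: override_val=NULL, env_val=NULL, → literal 202 → 202
item=P: override_val=NULL, env_val=394 → 394
item=R: override_val=NULL, env_val=600 → 600
item=S: override_val=NULL, env_val=631 → 631
item=T: override_val=NULL, env_val=NULL, → literal 202 → 202
item=Z: override_val=559 → 559

838, 500, 202, 590, 83, 108, 44, 39, 202, 394, 600, 631, 202, 559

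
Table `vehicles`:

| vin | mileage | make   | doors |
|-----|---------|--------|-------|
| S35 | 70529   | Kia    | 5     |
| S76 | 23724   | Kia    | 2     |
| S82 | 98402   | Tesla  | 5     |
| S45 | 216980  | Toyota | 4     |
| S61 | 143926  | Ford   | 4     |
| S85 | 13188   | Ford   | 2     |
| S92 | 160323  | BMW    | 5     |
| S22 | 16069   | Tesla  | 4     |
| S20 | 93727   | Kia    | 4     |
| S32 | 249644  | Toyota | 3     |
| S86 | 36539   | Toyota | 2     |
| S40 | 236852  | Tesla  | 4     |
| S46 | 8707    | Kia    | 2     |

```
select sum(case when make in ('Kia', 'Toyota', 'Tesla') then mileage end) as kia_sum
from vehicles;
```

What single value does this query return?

vin=S35: ✓ → 70529
vin=S76: ✓ → 23724
vin=S82: ✓ → 98402
vin=S45: ✓ → 216980
vin=S61: ✗
vin=S85: ✗
vin=S92: ✗
vin=S22: ✓ → 16069
vin=S20: ✓ → 93727
vin=S32: ✓ → 249644
vin=S86: ✓ → 36539
vin=S40: ✓ → 236852
vin=S46: ✓ → 8707
kia_sum = 70529 + 23724 + 98402 + 216980 + 16069 + 93727 + 249644 + 36539 + 236852 + 8707 = 1051173

1051173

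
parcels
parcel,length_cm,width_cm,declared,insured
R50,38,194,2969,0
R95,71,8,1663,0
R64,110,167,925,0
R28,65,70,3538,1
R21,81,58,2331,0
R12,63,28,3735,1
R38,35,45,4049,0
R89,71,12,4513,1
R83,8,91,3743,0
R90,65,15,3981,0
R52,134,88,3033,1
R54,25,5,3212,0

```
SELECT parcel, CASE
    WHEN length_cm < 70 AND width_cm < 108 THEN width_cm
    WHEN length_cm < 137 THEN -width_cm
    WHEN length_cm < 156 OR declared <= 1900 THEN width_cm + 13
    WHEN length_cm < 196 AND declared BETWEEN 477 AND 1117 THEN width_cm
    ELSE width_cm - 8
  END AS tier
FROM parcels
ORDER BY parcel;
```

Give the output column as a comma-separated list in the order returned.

parcel=R12: length_cm < 70 AND width_cm < 108 → 28
parcel=R21: length_cm < 137 → -58
parcel=R28: length_cm < 70 AND width_cm < 108 → 70
parcel=R38: length_cm < 70 AND width_cm < 108 → 45
parcel=R50: length_cm < 137 → -194
parcel=R52: length_cm < 137 → -88
parcel=R54: length_cm < 70 AND width_cm < 108 → 5
parcel=R64: length_cm < 137 → -167
parcel=R83: length_cm < 70 AND width_cm < 108 → 91
parcel=R89: length_cm < 137 → -12
parcel=R90: length_cm < 70 AND width_cm < 108 → 15
parcel=R95: length_cm < 137 → -8

28, -58, 70, 45, -194, -88, 5, -167, 91, -12, 15, -8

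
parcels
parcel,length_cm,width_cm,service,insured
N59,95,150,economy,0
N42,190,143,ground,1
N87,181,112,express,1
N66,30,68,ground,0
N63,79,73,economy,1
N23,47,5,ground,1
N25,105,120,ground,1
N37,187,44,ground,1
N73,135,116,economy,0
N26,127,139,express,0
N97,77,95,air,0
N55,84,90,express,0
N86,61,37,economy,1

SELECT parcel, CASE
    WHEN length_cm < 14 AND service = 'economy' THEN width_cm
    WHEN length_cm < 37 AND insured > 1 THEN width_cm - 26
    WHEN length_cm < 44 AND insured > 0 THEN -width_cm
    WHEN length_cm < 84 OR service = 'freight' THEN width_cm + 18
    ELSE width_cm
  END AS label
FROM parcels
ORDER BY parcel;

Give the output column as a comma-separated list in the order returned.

23, 120, 139, 44, 143, 90, 150, 91, 86, 116, 55, 112, 113

parcel=N23: length_cm < 84 OR service = 'freight' → 23
parcel=N25: ELSE → 120
parcel=N26: ELSE → 139
parcel=N37: ELSE → 44
parcel=N42: ELSE → 143
parcel=N55: ELSE → 90
parcel=N59: ELSE → 150
parcel=N63: length_cm < 84 OR service = 'freight' → 91
parcel=N66: length_cm < 84 OR service = 'freight' → 86
parcel=N73: ELSE → 116
parcel=N86: length_cm < 84 OR service = 'freight' → 55
parcel=N87: ELSE → 112
parcel=N97: length_cm < 84 OR service = 'freight' → 113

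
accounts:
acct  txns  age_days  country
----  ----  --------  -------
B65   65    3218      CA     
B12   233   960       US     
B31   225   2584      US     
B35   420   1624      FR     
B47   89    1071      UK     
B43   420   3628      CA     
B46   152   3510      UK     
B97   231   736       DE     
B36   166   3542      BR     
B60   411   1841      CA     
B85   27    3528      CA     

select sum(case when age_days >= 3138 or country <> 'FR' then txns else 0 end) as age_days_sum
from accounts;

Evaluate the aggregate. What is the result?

2019

acct=B65: ✓ → 65
acct=B12: ✓ → 233
acct=B31: ✓ → 225
acct=B35: ✗
acct=B47: ✓ → 89
acct=B43: ✓ → 420
acct=B46: ✓ → 152
acct=B97: ✓ → 231
acct=B36: ✓ → 166
acct=B60: ✓ → 411
acct=B85: ✓ → 27
age_days_sum = 65 + 233 + 225 + 89 + 420 + 152 + 231 + 166 + 411 + 27 = 2019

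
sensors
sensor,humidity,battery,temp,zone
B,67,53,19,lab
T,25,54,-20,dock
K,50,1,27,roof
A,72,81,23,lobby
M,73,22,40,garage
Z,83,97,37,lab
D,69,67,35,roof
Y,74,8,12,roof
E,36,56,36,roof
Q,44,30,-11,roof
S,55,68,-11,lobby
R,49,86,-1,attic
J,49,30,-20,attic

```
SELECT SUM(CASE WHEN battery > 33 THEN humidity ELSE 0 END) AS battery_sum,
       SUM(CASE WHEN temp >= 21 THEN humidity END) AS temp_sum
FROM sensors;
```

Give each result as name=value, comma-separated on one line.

[battery_sum: battery > 33]
sensor=B: ✓ → 67
sensor=T: ✓ → 25
sensor=K: ✗
sensor=A: ✓ → 72
sensor=M: ✗
sensor=Z: ✓ → 83
sensor=D: ✓ → 69
sensor=Y: ✗
sensor=E: ✓ → 36
sensor=Q: ✗
sensor=S: ✓ → 55
sensor=R: ✓ → 49
sensor=J: ✗
battery_sum = 67 + 25 + 72 + 83 + 69 + 36 + 55 + 49 = 456
—
[temp_sum: temp >= 21]
sensor=B: ✗
sensor=T: ✗
sensor=K: ✓ → 50
sensor=A: ✓ → 72
sensor=M: ✓ → 73
sensor=Z: ✓ → 83
sensor=D: ✓ → 69
sensor=Y: ✗
sensor=E: ✓ → 36
sensor=Q: ✗
sensor=S: ✗
sensor=R: ✗
sensor=J: ✗
temp_sum = 50 + 72 + 73 + 83 + 69 + 36 = 383

battery_sum=456, temp_sum=383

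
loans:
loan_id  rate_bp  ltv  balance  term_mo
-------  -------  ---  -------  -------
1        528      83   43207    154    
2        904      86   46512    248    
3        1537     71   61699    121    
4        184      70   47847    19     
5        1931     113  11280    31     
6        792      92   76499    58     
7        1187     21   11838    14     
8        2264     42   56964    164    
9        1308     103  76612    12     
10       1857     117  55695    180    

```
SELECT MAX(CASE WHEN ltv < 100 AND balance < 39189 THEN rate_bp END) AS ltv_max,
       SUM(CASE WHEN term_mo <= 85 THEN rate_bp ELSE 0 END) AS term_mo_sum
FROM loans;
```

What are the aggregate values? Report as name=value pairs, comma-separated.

[ltv_max: ltv < 100 AND balance < 39189]
loan_id=1: ✗
loan_id=2: ✗
loan_id=3: ✗
loan_id=4: ✗
loan_id=5: ✗
loan_id=6: ✗
loan_id=7: ✓ → 1187
loan_id=8: ✗
loan_id=9: ✗
loan_id=10: ✗
ltv_max = MAX(1187) = 1187
—
[term_mo_sum: term_mo <= 85]
loan_id=1: ✗
loan_id=2: ✗
loan_id=3: ✗
loan_id=4: ✓ → 184
loan_id=5: ✓ → 1931
loan_id=6: ✓ → 792
loan_id=7: ✓ → 1187
loan_id=8: ✗
loan_id=9: ✓ → 1308
loan_id=10: ✗
term_mo_sum = 184 + 1931 + 792 + 1187 + 1308 = 5402

ltv_max=1187, term_mo_sum=5402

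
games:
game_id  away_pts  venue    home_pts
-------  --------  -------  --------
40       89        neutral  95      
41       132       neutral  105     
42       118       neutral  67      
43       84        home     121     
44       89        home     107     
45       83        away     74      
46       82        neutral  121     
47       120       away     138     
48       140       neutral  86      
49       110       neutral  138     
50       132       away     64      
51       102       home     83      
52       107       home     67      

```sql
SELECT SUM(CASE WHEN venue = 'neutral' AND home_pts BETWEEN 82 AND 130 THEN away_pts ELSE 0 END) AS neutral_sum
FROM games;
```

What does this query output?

443

game_id=40: ✓ → 89
game_id=41: ✓ → 132
game_id=42: ✗
game_id=43: ✗
game_id=44: ✗
game_id=45: ✗
game_id=46: ✓ → 82
game_id=47: ✗
game_id=48: ✓ → 140
game_id=49: ✗
game_id=50: ✗
game_id=51: ✗
game_id=52: ✗
neutral_sum = 89 + 132 + 82 + 140 = 443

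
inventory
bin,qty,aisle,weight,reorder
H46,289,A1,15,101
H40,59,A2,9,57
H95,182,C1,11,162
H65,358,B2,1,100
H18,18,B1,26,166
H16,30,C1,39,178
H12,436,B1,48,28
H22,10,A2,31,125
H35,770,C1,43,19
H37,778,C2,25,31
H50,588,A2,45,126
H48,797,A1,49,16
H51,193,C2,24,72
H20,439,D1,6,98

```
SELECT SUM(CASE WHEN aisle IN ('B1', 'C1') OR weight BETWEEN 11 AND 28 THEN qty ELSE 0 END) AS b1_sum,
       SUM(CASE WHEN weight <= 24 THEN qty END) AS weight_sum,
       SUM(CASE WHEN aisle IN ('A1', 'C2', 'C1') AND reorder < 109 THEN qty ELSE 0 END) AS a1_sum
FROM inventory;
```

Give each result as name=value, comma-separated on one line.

[b1_sum: aisle IN ('B1', 'C1') OR weight BETWEEN 11 AND 28]
bin=H46: ✓ → 289
bin=H40: ✗
bin=H95: ✓ → 182
bin=H65: ✗
bin=H18: ✓ → 18
bin=H16: ✓ → 30
bin=H12: ✓ → 436
bin=H22: ✗
bin=H35: ✓ → 770
bin=H37: ✓ → 778
bin=H50: ✗
bin=H48: ✗
bin=H51: ✓ → 193
bin=H20: ✗
b1_sum = 289 + 182 + 18 + 30 + 436 + 770 + 778 + 193 = 2696
—
[weight_sum: weight <= 24]
bin=H46: ✓ → 289
bin=H40: ✓ → 59
bin=H95: ✓ → 182
bin=H65: ✓ → 358
bin=H18: ✗
bin=H16: ✗
bin=H12: ✗
bin=H22: ✗
bin=H35: ✗
bin=H37: ✗
bin=H50: ✗
bin=H48: ✗
bin=H51: ✓ → 193
bin=H20: ✓ → 439
weight_sum = 289 + 59 + 182 + 358 + 193 + 439 = 1520
—
[a1_sum: aisle IN ('A1', 'C2', 'C1') AND reorder < 109]
bin=H46: ✓ → 289
bin=H40: ✗
bin=H95: ✗
bin=H65: ✗
bin=H18: ✗
bin=H16: ✗
bin=H12: ✗
bin=H22: ✗
bin=H35: ✓ → 770
bin=H37: ✓ → 778
bin=H50: ✗
bin=H48: ✓ → 797
bin=H51: ✓ → 193
bin=H20: ✗
a1_sum = 289 + 770 + 778 + 797 + 193 = 2827

b1_sum=2696, weight_sum=1520, a1_sum=2827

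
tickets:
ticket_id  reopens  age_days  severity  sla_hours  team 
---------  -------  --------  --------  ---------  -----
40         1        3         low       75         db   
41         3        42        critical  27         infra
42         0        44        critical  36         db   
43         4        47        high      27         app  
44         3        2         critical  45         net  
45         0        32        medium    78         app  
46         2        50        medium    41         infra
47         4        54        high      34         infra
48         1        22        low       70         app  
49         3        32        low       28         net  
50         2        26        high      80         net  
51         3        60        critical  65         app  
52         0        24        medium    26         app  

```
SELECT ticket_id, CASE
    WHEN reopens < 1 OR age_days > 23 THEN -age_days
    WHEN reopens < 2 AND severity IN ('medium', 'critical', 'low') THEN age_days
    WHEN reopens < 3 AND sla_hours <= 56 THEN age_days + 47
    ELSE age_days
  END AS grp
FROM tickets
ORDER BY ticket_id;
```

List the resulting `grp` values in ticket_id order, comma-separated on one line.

3, -42, -44, -47, 2, -32, -50, -54, 22, -32, -26, -60, -24

ticket_id=40: reopens < 2 AND severity IN ('medium', 'critical', 'low') → 3
ticket_id=41: reopens < 1 OR age_days > 23 → -42
ticket_id=42: reopens < 1 OR age_days > 23 → -44
ticket_id=43: reopens < 1 OR age_days > 23 → -47
ticket_id=44: ELSE → 2
ticket_id=45: reopens < 1 OR age_days > 23 → -32
ticket_id=46: reopens < 1 OR age_days > 23 → -50
ticket_id=47: reopens < 1 OR age_days > 23 → -54
ticket_id=48: reopens < 2 AND severity IN ('medium', 'critical', 'low') → 22
ticket_id=49: reopens < 1 OR age_days > 23 → -32
ticket_id=50: reopens < 1 OR age_days > 23 → -26
ticket_id=51: reopens < 1 OR age_days > 23 → -60
ticket_id=52: reopens < 1 OR age_days > 23 → -24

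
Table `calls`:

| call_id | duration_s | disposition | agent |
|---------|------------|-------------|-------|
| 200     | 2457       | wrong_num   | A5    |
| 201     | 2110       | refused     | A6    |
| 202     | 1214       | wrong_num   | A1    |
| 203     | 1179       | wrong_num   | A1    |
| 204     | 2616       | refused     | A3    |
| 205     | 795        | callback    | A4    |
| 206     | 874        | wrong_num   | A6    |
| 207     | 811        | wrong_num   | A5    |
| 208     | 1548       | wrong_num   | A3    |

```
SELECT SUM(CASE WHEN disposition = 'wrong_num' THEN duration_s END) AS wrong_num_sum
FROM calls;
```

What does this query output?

8083

call_id=200: ✓ → 2457
call_id=201: ✗
call_id=202: ✓ → 1214
call_id=203: ✓ → 1179
call_id=204: ✗
call_id=205: ✗
call_id=206: ✓ → 874
call_id=207: ✓ → 811
call_id=208: ✓ → 1548
wrong_num_sum = 2457 + 1214 + 1179 + 874 + 811 + 1548 = 8083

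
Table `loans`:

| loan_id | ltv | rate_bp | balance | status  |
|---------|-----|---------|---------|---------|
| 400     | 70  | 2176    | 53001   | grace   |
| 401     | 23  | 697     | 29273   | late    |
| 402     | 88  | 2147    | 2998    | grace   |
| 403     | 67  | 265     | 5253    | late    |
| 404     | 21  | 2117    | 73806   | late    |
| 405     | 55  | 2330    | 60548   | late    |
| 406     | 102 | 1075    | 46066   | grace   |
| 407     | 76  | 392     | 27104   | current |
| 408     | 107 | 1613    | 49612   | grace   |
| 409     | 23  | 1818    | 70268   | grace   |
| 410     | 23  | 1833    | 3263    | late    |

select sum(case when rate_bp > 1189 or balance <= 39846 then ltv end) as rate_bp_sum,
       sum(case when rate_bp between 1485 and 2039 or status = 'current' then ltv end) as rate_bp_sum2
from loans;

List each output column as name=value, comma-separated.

[rate_bp_sum: rate_bp > 1189 or balance <= 39846]
loan_id=400: ✓ → 70
loan_id=401: ✓ → 23
loan_id=402: ✓ → 88
loan_id=403: ✓ → 67
loan_id=404: ✓ → 21
loan_id=405: ✓ → 55
loan_id=406: ✗
loan_id=407: ✓ → 76
loan_id=408: ✓ → 107
loan_id=409: ✓ → 23
loan_id=410: ✓ → 23
rate_bp_sum = 70 + 23 + 88 + 67 + 21 + 55 + 76 + 107 + 23 + 23 = 553
—
[rate_bp_sum2: rate_bp between 1485 and 2039 or status = 'current']
loan_id=400: ✗
loan_id=401: ✗
loan_id=402: ✗
loan_id=403: ✗
loan_id=404: ✗
loan_id=405: ✗
loan_id=406: ✗
loan_id=407: ✓ → 76
loan_id=408: ✓ → 107
loan_id=409: ✓ → 23
loan_id=410: ✓ → 23
rate_bp_sum2 = 76 + 107 + 23 + 23 = 229

rate_bp_sum=553, rate_bp_sum2=229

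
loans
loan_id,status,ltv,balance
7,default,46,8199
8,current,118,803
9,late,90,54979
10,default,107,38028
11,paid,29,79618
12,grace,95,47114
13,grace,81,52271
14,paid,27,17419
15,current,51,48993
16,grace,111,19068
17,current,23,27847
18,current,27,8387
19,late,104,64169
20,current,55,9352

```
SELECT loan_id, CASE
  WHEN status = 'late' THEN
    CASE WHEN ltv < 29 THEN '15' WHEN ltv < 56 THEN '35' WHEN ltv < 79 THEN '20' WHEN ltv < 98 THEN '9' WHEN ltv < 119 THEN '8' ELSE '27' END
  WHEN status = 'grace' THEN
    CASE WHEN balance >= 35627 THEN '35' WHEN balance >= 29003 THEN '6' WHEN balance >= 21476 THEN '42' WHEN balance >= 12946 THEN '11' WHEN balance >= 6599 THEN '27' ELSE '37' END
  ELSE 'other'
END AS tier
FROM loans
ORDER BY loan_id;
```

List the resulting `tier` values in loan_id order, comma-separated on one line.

other, other, 9, other, other, 35, 35, other, other, 11, other, other, 8, other

loan_id=7: status='default' → outer ELSE → other
loan_id=8: status='current' → outer ELSE → other
loan_id=9: status='late' → inner[ltv < 98] → 9
loan_id=10: status='default' → outer ELSE → other
loan_id=11: status='paid' → outer ELSE → other
loan_id=12: status='grace' → inner[balance >= 35627] → 35
loan_id=13: status='grace' → inner[balance >= 35627] → 35
loan_id=14: status='paid' → outer ELSE → other
loan_id=15: status='current' → outer ELSE → other
loan_id=16: status='grace' → inner[balance >= 12946] → 11
loan_id=17: status='current' → outer ELSE → other
loan_id=18: status='current' → outer ELSE → other
loan_id=19: status='late' → inner[ltv < 119] → 8
loan_id=20: status='current' → outer ELSE → other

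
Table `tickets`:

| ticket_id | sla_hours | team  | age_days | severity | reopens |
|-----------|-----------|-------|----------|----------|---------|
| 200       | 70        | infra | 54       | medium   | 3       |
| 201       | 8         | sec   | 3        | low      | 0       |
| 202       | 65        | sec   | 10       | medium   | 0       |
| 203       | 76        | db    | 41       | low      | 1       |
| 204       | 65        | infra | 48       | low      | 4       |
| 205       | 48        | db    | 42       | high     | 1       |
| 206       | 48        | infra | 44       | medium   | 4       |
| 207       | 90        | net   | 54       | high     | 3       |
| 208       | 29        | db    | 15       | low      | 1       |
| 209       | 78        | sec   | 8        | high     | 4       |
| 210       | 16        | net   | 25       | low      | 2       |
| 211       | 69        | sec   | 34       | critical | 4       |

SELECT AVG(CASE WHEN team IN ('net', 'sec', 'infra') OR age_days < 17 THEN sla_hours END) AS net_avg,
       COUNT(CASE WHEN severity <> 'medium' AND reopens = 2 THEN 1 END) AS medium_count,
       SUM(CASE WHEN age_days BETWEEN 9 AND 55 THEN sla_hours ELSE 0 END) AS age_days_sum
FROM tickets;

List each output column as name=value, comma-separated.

net_avg=53.8, medium_count=1, age_days_sum=576

[net_avg: team IN ('net', 'sec', 'infra') OR age_days < 17]
ticket_id=200: ✓ → 70
ticket_id=201: ✓ → 8
ticket_id=202: ✓ → 65
ticket_id=203: ✗
ticket_id=204: ✓ → 65
ticket_id=205: ✗
ticket_id=206: ✓ → 48
ticket_id=207: ✓ → 90
ticket_id=208: ✓ → 29
ticket_id=209: ✓ → 78
ticket_id=210: ✓ → 16
ticket_id=211: ✓ → 69
net_avg = (70 + 8 + 65 + 65 + 48 + 90 + 29 + 78 + 16 + 69) / 10 = 53.8
—
[medium_count: severity <> 'medium' AND reopens = 2]
ticket_id=200: ✗
ticket_id=201: ✗
ticket_id=202: ✗
ticket_id=203: ✗
ticket_id=204: ✗
ticket_id=205: ✗
ticket_id=206: ✗
ticket_id=207: ✗
ticket_id=208: ✗
ticket_id=209: ✗
ticket_id=210: ✓ → 1
ticket_id=211: ✗
medium_count = COUNT(1) = 1
—
[age_days_sum: age_days BETWEEN 9 AND 55]
ticket_id=200: ✓ → 70
ticket_id=201: ✗
ticket_id=202: ✓ → 65
ticket_id=203: ✓ → 76
ticket_id=204: ✓ → 65
ticket_id=205: ✓ → 48
ticket_id=206: ✓ → 48
ticket_id=207: ✓ → 90
ticket_id=208: ✓ → 29
ticket_id=209: ✗
ticket_id=210: ✓ → 16
ticket_id=211: ✓ → 69
age_days_sum = 70 + 65 + 76 + 65 + 48 + 48 + 90 + 29 + 16 + 69 = 576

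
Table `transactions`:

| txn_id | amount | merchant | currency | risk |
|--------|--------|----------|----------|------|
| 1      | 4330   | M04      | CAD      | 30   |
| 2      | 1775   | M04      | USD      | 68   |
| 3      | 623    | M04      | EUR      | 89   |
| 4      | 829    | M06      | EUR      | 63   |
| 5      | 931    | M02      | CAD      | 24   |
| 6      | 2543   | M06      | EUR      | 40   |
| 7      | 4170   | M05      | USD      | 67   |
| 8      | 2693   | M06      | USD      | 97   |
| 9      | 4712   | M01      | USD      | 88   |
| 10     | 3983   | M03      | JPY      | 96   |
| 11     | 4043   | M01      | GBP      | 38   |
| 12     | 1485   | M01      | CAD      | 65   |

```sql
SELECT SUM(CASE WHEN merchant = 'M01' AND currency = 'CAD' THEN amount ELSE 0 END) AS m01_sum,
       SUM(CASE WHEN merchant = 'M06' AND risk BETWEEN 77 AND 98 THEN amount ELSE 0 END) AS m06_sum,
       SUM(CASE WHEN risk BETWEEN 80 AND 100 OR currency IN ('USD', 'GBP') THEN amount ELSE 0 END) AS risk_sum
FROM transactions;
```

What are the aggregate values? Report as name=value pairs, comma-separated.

m01_sum=1485, m06_sum=2693, risk_sum=21999

[m01_sum: merchant = 'M01' AND currency = 'CAD']
txn_id=1: ✗
txn_id=2: ✗
txn_id=3: ✗
txn_id=4: ✗
txn_id=5: ✗
txn_id=6: ✗
txn_id=7: ✗
txn_id=8: ✗
txn_id=9: ✗
txn_id=10: ✗
txn_id=11: ✗
txn_id=12: ✓ → 1485
m01_sum = 1485
—
[m06_sum: merchant = 'M06' AND risk BETWEEN 77 AND 98]
txn_id=1: ✗
txn_id=2: ✗
txn_id=3: ✗
txn_id=4: ✗
txn_id=5: ✗
txn_id=6: ✗
txn_id=7: ✗
txn_id=8: ✓ → 2693
txn_id=9: ✗
txn_id=10: ✗
txn_id=11: ✗
txn_id=12: ✗
m06_sum = 2693
—
[risk_sum: risk BETWEEN 80 AND 100 OR currency IN ('USD', 'GBP')]
txn_id=1: ✗
txn_id=2: ✓ → 1775
txn_id=3: ✓ → 623
txn_id=4: ✗
txn_id=5: ✗
txn_id=6: ✗
txn_id=7: ✓ → 4170
txn_id=8: ✓ → 2693
txn_id=9: ✓ → 4712
txn_id=10: ✓ → 3983
txn_id=11: ✓ → 4043
txn_id=12: ✗
risk_sum = 1775 + 623 + 4170 + 2693 + 4712 + 3983 + 4043 = 21999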